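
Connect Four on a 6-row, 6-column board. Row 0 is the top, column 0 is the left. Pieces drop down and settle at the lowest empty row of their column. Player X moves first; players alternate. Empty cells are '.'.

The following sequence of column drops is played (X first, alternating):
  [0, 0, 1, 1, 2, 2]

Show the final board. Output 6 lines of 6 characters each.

Move 1: X drops in col 0, lands at row 5
Move 2: O drops in col 0, lands at row 4
Move 3: X drops in col 1, lands at row 5
Move 4: O drops in col 1, lands at row 4
Move 5: X drops in col 2, lands at row 5
Move 6: O drops in col 2, lands at row 4

Answer: ......
......
......
......
OOO...
XXX...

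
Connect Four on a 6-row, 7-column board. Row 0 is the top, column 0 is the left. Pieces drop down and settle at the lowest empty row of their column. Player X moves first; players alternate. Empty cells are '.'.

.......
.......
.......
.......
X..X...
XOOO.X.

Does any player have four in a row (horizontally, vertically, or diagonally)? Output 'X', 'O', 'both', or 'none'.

none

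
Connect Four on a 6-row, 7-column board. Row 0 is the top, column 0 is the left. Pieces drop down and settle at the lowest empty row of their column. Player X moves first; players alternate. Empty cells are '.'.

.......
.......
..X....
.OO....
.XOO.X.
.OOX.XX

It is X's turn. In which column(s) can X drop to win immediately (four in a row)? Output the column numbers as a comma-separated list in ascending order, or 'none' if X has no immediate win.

Answer: 4

Derivation:
col 0: drop X → no win
col 1: drop X → no win
col 2: drop X → no win
col 3: drop X → no win
col 4: drop X → WIN!
col 5: drop X → no win
col 6: drop X → no win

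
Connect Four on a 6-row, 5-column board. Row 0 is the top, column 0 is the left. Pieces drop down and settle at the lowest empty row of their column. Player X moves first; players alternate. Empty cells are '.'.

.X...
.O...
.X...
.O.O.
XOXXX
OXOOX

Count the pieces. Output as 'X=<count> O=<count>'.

X=8 O=7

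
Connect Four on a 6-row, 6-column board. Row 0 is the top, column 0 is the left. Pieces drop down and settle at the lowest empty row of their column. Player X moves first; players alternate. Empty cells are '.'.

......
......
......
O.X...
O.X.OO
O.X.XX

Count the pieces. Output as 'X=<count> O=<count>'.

X=5 O=5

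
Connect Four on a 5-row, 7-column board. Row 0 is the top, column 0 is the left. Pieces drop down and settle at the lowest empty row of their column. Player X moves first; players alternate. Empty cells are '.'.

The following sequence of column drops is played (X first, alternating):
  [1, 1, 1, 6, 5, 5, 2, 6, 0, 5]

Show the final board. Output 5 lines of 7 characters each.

Move 1: X drops in col 1, lands at row 4
Move 2: O drops in col 1, lands at row 3
Move 3: X drops in col 1, lands at row 2
Move 4: O drops in col 6, lands at row 4
Move 5: X drops in col 5, lands at row 4
Move 6: O drops in col 5, lands at row 3
Move 7: X drops in col 2, lands at row 4
Move 8: O drops in col 6, lands at row 3
Move 9: X drops in col 0, lands at row 4
Move 10: O drops in col 5, lands at row 2

Answer: .......
.......
.X...O.
.O...OO
XXX..XO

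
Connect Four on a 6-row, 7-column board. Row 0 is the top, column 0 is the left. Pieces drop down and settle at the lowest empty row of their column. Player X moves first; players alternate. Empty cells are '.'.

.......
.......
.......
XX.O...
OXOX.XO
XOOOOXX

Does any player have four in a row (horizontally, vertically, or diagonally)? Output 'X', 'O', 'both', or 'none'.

O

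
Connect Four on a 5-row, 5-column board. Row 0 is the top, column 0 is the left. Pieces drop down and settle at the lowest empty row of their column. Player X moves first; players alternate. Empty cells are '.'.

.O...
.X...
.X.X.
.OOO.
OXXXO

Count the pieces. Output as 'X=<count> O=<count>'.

X=6 O=6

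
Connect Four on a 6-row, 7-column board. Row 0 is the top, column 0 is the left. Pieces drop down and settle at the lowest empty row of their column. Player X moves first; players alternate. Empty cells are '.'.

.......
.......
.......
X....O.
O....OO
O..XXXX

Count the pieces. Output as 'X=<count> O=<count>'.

X=5 O=5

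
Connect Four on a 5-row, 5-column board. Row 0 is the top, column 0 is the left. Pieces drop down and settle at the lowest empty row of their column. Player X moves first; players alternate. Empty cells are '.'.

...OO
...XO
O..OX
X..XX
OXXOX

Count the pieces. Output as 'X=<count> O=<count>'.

X=8 O=7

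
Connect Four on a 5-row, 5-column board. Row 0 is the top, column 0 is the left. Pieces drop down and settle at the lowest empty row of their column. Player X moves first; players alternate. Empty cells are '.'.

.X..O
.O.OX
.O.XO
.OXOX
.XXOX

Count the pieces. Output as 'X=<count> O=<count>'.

X=8 O=8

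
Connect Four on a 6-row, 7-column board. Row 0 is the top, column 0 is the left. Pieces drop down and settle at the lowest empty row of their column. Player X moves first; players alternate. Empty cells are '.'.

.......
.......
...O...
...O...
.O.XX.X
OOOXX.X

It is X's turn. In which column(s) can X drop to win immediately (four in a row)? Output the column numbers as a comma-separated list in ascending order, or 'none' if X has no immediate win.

Answer: 5

Derivation:
col 0: drop X → no win
col 1: drop X → no win
col 2: drop X → no win
col 3: drop X → no win
col 4: drop X → no win
col 5: drop X → WIN!
col 6: drop X → no win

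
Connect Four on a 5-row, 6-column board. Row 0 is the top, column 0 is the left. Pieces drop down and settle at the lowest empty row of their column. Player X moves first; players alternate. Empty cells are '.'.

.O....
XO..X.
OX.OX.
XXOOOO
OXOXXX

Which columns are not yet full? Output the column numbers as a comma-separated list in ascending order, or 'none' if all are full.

Answer: 0,2,3,4,5

Derivation:
col 0: top cell = '.' → open
col 1: top cell = 'O' → FULL
col 2: top cell = '.' → open
col 3: top cell = '.' → open
col 4: top cell = '.' → open
col 5: top cell = '.' → open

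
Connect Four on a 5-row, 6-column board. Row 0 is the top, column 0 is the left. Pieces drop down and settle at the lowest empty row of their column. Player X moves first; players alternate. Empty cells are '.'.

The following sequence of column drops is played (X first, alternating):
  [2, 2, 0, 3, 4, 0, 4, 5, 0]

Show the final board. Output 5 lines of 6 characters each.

Move 1: X drops in col 2, lands at row 4
Move 2: O drops in col 2, lands at row 3
Move 3: X drops in col 0, lands at row 4
Move 4: O drops in col 3, lands at row 4
Move 5: X drops in col 4, lands at row 4
Move 6: O drops in col 0, lands at row 3
Move 7: X drops in col 4, lands at row 3
Move 8: O drops in col 5, lands at row 4
Move 9: X drops in col 0, lands at row 2

Answer: ......
......
X.....
O.O.X.
X.XOXO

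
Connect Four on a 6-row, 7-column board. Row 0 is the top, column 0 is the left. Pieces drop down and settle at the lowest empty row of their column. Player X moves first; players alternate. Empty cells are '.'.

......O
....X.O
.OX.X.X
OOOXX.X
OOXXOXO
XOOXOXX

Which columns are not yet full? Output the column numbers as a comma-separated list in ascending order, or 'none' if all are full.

col 0: top cell = '.' → open
col 1: top cell = '.' → open
col 2: top cell = '.' → open
col 3: top cell = '.' → open
col 4: top cell = '.' → open
col 5: top cell = '.' → open
col 6: top cell = 'O' → FULL

Answer: 0,1,2,3,4,5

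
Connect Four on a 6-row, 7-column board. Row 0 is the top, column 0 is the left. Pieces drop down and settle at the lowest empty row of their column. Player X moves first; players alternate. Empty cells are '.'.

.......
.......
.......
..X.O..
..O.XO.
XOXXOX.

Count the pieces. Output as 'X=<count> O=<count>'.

X=6 O=5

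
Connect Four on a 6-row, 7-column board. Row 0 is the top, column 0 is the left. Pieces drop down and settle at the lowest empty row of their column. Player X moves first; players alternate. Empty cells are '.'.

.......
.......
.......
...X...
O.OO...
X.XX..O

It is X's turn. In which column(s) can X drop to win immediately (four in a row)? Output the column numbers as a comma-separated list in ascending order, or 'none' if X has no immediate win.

col 0: drop X → no win
col 1: drop X → WIN!
col 2: drop X → no win
col 3: drop X → no win
col 4: drop X → no win
col 5: drop X → no win
col 6: drop X → no win

Answer: 1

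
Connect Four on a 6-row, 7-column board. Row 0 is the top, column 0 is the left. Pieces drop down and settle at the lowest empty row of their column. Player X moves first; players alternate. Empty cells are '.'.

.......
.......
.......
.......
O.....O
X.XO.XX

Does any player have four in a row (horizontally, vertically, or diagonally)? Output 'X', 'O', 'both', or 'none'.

none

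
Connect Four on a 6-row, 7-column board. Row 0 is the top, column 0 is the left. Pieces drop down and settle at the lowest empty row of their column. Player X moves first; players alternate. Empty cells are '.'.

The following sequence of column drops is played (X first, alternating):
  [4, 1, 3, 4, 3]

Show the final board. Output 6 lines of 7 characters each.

Move 1: X drops in col 4, lands at row 5
Move 2: O drops in col 1, lands at row 5
Move 3: X drops in col 3, lands at row 5
Move 4: O drops in col 4, lands at row 4
Move 5: X drops in col 3, lands at row 4

Answer: .......
.......
.......
.......
...XO..
.O.XX..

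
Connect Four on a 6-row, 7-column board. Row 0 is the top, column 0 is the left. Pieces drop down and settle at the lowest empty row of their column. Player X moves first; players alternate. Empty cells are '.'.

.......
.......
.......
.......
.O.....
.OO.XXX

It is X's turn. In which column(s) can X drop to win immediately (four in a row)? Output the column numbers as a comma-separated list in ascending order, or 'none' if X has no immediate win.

col 0: drop X → no win
col 1: drop X → no win
col 2: drop X → no win
col 3: drop X → WIN!
col 4: drop X → no win
col 5: drop X → no win
col 6: drop X → no win

Answer: 3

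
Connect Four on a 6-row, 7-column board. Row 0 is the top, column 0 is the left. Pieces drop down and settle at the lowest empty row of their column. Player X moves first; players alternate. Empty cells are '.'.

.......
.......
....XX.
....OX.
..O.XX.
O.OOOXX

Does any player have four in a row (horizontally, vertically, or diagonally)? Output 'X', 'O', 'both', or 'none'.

X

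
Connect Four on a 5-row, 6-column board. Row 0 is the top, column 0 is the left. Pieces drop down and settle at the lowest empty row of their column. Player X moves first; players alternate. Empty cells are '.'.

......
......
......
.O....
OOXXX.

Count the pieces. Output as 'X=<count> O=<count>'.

X=3 O=3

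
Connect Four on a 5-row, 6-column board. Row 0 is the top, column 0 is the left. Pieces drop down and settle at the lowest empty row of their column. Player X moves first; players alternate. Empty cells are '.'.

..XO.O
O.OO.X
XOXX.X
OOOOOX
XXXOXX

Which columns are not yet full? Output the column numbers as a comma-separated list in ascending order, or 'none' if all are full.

col 0: top cell = '.' → open
col 1: top cell = '.' → open
col 2: top cell = 'X' → FULL
col 3: top cell = 'O' → FULL
col 4: top cell = '.' → open
col 5: top cell = 'O' → FULL

Answer: 0,1,4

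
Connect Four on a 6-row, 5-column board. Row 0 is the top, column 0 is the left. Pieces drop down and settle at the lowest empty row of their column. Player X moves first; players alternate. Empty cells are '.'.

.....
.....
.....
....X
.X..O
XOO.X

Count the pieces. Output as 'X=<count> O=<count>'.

X=4 O=3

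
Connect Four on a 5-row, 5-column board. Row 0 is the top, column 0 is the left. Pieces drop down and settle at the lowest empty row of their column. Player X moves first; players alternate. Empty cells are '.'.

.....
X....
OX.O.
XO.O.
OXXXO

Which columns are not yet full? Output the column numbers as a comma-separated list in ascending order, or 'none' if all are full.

Answer: 0,1,2,3,4

Derivation:
col 0: top cell = '.' → open
col 1: top cell = '.' → open
col 2: top cell = '.' → open
col 3: top cell = '.' → open
col 4: top cell = '.' → open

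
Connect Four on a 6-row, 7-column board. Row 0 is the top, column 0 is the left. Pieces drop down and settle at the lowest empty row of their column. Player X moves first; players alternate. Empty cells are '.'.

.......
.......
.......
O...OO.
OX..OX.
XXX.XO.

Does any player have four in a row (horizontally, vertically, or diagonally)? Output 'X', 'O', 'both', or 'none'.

none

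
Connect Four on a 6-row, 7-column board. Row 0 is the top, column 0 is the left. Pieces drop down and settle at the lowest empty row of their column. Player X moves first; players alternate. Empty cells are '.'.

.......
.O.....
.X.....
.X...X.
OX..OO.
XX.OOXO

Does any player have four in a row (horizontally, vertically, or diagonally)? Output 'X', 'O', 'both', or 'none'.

X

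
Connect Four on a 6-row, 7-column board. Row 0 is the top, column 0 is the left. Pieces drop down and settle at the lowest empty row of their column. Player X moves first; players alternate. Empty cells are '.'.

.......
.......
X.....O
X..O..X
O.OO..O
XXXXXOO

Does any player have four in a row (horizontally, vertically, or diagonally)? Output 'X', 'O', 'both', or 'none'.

X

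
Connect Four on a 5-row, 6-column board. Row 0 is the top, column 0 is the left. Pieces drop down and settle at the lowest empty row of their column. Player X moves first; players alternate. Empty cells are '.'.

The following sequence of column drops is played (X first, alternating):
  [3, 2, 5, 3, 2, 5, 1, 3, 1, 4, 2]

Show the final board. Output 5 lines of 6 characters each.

Move 1: X drops in col 3, lands at row 4
Move 2: O drops in col 2, lands at row 4
Move 3: X drops in col 5, lands at row 4
Move 4: O drops in col 3, lands at row 3
Move 5: X drops in col 2, lands at row 3
Move 6: O drops in col 5, lands at row 3
Move 7: X drops in col 1, lands at row 4
Move 8: O drops in col 3, lands at row 2
Move 9: X drops in col 1, lands at row 3
Move 10: O drops in col 4, lands at row 4
Move 11: X drops in col 2, lands at row 2

Answer: ......
......
..XO..
.XXO.O
.XOXOX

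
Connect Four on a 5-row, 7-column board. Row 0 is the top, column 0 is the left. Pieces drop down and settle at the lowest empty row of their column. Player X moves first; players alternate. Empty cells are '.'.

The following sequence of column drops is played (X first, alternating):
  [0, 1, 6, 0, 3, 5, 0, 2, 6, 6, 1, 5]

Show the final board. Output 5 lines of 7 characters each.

Answer: .......
.......
X.....O
OX...OX
XOOX.OX

Derivation:
Move 1: X drops in col 0, lands at row 4
Move 2: O drops in col 1, lands at row 4
Move 3: X drops in col 6, lands at row 4
Move 4: O drops in col 0, lands at row 3
Move 5: X drops in col 3, lands at row 4
Move 6: O drops in col 5, lands at row 4
Move 7: X drops in col 0, lands at row 2
Move 8: O drops in col 2, lands at row 4
Move 9: X drops in col 6, lands at row 3
Move 10: O drops in col 6, lands at row 2
Move 11: X drops in col 1, lands at row 3
Move 12: O drops in col 5, lands at row 3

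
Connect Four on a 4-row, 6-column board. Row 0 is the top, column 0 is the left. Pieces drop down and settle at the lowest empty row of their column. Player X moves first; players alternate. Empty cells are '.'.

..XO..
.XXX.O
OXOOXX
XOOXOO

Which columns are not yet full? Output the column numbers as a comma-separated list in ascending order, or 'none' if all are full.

Answer: 0,1,4,5

Derivation:
col 0: top cell = '.' → open
col 1: top cell = '.' → open
col 2: top cell = 'X' → FULL
col 3: top cell = 'O' → FULL
col 4: top cell = '.' → open
col 5: top cell = '.' → open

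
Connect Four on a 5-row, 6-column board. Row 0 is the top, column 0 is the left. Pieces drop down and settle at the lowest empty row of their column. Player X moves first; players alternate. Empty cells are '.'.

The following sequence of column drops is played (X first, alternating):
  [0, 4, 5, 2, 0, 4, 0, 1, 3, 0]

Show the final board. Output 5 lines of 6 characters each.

Answer: ......
O.....
X.....
X...O.
XOOXOX

Derivation:
Move 1: X drops in col 0, lands at row 4
Move 2: O drops in col 4, lands at row 4
Move 3: X drops in col 5, lands at row 4
Move 4: O drops in col 2, lands at row 4
Move 5: X drops in col 0, lands at row 3
Move 6: O drops in col 4, lands at row 3
Move 7: X drops in col 0, lands at row 2
Move 8: O drops in col 1, lands at row 4
Move 9: X drops in col 3, lands at row 4
Move 10: O drops in col 0, lands at row 1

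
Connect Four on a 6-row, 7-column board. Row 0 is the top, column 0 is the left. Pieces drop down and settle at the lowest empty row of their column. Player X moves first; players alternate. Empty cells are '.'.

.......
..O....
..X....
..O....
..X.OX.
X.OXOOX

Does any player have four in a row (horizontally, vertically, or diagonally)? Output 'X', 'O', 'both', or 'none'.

none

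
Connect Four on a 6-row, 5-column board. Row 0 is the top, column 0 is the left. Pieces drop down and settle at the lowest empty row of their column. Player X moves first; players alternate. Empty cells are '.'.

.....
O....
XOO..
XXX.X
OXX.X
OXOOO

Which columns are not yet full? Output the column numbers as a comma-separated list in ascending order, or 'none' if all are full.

Answer: 0,1,2,3,4

Derivation:
col 0: top cell = '.' → open
col 1: top cell = '.' → open
col 2: top cell = '.' → open
col 3: top cell = '.' → open
col 4: top cell = '.' → open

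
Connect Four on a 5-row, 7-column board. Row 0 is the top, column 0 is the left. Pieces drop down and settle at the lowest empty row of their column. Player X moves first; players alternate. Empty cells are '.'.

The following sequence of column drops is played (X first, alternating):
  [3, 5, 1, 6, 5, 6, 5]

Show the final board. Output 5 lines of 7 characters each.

Answer: .......
.......
.....X.
.....XO
.X.X.OO

Derivation:
Move 1: X drops in col 3, lands at row 4
Move 2: O drops in col 5, lands at row 4
Move 3: X drops in col 1, lands at row 4
Move 4: O drops in col 6, lands at row 4
Move 5: X drops in col 5, lands at row 3
Move 6: O drops in col 6, lands at row 3
Move 7: X drops in col 5, lands at row 2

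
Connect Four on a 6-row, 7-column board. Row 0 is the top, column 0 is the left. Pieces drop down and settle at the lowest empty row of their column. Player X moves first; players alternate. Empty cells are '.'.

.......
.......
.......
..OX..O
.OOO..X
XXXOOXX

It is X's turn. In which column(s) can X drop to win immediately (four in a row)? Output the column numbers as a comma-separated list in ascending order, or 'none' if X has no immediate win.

Answer: none

Derivation:
col 0: drop X → no win
col 1: drop X → no win
col 2: drop X → no win
col 3: drop X → no win
col 4: drop X → no win
col 5: drop X → no win
col 6: drop X → no win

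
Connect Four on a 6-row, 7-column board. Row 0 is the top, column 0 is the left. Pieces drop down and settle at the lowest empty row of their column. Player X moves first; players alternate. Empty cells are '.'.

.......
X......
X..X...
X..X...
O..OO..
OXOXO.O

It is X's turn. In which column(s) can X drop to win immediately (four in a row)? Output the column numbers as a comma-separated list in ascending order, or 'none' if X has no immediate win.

Answer: 0

Derivation:
col 0: drop X → WIN!
col 1: drop X → no win
col 2: drop X → no win
col 3: drop X → no win
col 4: drop X → no win
col 5: drop X → no win
col 6: drop X → no win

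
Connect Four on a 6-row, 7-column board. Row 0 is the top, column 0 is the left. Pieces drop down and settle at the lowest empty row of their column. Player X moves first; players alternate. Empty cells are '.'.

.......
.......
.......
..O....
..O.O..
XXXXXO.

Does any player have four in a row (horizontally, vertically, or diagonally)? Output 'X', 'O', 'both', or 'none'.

X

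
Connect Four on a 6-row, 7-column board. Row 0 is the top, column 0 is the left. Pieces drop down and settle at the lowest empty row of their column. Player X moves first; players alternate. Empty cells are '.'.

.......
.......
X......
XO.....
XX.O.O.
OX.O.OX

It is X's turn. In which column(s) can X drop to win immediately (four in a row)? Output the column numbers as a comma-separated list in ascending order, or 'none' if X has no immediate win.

col 0: drop X → WIN!
col 1: drop X → no win
col 2: drop X → no win
col 3: drop X → no win
col 4: drop X → no win
col 5: drop X → no win
col 6: drop X → no win

Answer: 0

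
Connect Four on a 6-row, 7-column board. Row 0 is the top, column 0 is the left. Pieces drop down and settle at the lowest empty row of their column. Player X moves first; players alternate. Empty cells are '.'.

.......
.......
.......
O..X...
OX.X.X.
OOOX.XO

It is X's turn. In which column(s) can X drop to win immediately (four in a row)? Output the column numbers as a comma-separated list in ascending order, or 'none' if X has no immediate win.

Answer: 3

Derivation:
col 0: drop X → no win
col 1: drop X → no win
col 2: drop X → no win
col 3: drop X → WIN!
col 4: drop X → no win
col 5: drop X → no win
col 6: drop X → no win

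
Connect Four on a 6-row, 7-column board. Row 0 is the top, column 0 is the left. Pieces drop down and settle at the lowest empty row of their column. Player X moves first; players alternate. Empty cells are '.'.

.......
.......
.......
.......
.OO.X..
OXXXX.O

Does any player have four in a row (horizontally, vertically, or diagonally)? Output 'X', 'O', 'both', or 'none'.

X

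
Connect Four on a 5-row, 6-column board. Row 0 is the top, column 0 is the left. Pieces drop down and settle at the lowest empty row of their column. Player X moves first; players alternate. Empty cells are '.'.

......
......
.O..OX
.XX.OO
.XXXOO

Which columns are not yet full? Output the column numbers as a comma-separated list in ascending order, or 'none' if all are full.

col 0: top cell = '.' → open
col 1: top cell = '.' → open
col 2: top cell = '.' → open
col 3: top cell = '.' → open
col 4: top cell = '.' → open
col 5: top cell = '.' → open

Answer: 0,1,2,3,4,5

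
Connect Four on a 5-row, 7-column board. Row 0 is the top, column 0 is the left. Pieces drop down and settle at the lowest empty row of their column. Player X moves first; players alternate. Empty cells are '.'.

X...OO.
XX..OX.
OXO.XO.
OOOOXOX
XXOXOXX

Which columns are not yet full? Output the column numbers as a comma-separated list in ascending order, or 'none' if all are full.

col 0: top cell = 'X' → FULL
col 1: top cell = '.' → open
col 2: top cell = '.' → open
col 3: top cell = '.' → open
col 4: top cell = 'O' → FULL
col 5: top cell = 'O' → FULL
col 6: top cell = '.' → open

Answer: 1,2,3,6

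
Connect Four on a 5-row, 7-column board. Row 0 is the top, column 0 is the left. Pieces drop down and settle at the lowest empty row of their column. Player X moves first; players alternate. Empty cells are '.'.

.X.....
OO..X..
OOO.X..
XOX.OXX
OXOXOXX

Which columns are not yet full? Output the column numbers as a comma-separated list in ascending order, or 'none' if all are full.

Answer: 0,2,3,4,5,6

Derivation:
col 0: top cell = '.' → open
col 1: top cell = 'X' → FULL
col 2: top cell = '.' → open
col 3: top cell = '.' → open
col 4: top cell = '.' → open
col 5: top cell = '.' → open
col 6: top cell = '.' → open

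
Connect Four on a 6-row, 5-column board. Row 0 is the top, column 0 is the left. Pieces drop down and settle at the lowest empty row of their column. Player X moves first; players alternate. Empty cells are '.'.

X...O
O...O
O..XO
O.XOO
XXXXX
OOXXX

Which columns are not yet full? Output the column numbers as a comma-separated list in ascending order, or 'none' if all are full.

col 0: top cell = 'X' → FULL
col 1: top cell = '.' → open
col 2: top cell = '.' → open
col 3: top cell = '.' → open
col 4: top cell = 'O' → FULL

Answer: 1,2,3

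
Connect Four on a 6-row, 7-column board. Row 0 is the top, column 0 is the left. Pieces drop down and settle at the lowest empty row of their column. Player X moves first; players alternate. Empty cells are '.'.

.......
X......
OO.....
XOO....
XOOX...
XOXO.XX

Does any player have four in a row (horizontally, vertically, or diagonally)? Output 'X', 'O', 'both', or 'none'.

O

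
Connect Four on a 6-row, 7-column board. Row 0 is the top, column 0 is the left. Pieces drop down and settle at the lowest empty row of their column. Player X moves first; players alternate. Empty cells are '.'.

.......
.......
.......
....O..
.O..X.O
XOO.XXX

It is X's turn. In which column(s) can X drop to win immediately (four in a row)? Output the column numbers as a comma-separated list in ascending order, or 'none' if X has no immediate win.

Answer: 3

Derivation:
col 0: drop X → no win
col 1: drop X → no win
col 2: drop X → no win
col 3: drop X → WIN!
col 4: drop X → no win
col 5: drop X → no win
col 6: drop X → no win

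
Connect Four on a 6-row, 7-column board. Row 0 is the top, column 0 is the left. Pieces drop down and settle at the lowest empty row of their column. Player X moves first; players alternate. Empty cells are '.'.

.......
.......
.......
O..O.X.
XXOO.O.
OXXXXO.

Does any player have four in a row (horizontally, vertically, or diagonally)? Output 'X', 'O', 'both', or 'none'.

X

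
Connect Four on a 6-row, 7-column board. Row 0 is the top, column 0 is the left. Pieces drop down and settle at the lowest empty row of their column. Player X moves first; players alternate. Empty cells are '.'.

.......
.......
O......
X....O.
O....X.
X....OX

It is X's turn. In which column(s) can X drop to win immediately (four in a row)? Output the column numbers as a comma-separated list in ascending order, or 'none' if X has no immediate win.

col 0: drop X → no win
col 1: drop X → no win
col 2: drop X → no win
col 3: drop X → no win
col 4: drop X → no win
col 5: drop X → no win
col 6: drop X → no win

Answer: none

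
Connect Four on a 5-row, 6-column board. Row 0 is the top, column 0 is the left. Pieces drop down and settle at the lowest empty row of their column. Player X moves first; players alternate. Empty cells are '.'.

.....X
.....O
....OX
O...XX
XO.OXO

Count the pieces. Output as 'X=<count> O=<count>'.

X=6 O=6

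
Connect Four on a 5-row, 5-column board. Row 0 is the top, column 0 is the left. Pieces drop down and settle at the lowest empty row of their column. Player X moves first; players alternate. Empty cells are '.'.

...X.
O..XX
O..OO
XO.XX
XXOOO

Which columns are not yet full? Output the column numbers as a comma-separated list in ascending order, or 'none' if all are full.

Answer: 0,1,2,4

Derivation:
col 0: top cell = '.' → open
col 1: top cell = '.' → open
col 2: top cell = '.' → open
col 3: top cell = 'X' → FULL
col 4: top cell = '.' → open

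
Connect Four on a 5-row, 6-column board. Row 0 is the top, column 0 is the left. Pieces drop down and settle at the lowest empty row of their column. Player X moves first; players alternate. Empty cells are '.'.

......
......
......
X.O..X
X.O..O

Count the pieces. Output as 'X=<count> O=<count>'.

X=3 O=3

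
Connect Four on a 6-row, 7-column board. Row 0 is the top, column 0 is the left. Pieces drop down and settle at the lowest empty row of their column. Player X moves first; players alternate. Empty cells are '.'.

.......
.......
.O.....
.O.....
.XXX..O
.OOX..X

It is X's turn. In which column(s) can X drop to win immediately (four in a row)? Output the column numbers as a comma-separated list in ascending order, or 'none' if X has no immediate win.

col 0: drop X → no win
col 1: drop X → no win
col 2: drop X → no win
col 3: drop X → no win
col 4: drop X → no win
col 5: drop X → no win
col 6: drop X → no win

Answer: none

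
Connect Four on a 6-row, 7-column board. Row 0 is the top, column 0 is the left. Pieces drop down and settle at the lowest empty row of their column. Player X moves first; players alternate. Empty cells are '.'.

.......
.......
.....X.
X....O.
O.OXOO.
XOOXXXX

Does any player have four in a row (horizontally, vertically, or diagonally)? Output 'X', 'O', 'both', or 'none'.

X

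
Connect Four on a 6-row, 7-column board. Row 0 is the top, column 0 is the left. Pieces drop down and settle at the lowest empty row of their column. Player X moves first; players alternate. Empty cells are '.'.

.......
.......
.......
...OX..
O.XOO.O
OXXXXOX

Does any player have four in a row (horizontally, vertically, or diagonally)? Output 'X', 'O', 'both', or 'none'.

X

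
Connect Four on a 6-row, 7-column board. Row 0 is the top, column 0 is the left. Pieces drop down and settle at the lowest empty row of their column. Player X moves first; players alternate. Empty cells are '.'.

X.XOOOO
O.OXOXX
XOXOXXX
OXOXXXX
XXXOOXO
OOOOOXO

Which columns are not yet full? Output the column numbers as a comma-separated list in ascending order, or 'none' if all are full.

Answer: 1

Derivation:
col 0: top cell = 'X' → FULL
col 1: top cell = '.' → open
col 2: top cell = 'X' → FULL
col 3: top cell = 'O' → FULL
col 4: top cell = 'O' → FULL
col 5: top cell = 'O' → FULL
col 6: top cell = 'O' → FULL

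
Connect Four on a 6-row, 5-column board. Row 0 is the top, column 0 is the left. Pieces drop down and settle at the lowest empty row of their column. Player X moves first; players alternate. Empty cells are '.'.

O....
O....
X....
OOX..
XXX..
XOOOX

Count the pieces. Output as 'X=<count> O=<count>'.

X=7 O=7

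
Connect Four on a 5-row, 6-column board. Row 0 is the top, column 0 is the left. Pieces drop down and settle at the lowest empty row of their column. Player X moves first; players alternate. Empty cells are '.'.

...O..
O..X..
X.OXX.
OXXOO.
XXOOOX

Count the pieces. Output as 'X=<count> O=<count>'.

X=9 O=9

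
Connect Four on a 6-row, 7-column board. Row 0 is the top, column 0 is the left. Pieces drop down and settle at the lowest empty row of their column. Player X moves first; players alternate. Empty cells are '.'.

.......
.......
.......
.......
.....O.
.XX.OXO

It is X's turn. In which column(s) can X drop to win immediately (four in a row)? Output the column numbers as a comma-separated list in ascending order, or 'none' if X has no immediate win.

col 0: drop X → no win
col 1: drop X → no win
col 2: drop X → no win
col 3: drop X → no win
col 4: drop X → no win
col 5: drop X → no win
col 6: drop X → no win

Answer: none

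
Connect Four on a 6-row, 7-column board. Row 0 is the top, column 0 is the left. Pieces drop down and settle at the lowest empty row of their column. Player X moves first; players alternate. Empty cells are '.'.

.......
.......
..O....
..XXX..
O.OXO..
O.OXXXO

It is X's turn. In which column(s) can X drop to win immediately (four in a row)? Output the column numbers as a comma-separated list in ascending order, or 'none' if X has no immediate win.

col 0: drop X → no win
col 1: drop X → no win
col 2: drop X → no win
col 3: drop X → WIN!
col 4: drop X → no win
col 5: drop X → no win
col 6: drop X → no win

Answer: 3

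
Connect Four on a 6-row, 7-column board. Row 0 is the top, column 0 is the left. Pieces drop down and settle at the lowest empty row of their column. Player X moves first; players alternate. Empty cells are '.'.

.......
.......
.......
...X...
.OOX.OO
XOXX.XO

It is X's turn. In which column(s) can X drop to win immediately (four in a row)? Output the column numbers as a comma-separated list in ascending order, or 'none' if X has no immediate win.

Answer: 3,4

Derivation:
col 0: drop X → no win
col 1: drop X → no win
col 2: drop X → no win
col 3: drop X → WIN!
col 4: drop X → WIN!
col 5: drop X → no win
col 6: drop X → no win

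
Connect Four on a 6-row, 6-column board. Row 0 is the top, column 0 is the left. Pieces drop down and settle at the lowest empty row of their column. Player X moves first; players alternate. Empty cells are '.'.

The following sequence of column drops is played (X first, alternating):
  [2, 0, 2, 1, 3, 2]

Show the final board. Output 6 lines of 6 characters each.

Move 1: X drops in col 2, lands at row 5
Move 2: O drops in col 0, lands at row 5
Move 3: X drops in col 2, lands at row 4
Move 4: O drops in col 1, lands at row 5
Move 5: X drops in col 3, lands at row 5
Move 6: O drops in col 2, lands at row 3

Answer: ......
......
......
..O...
..X...
OOXX..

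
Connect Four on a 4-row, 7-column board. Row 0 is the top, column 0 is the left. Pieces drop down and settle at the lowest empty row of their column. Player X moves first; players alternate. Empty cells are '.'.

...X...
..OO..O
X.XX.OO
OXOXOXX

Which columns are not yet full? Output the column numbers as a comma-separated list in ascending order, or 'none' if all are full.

Answer: 0,1,2,4,5,6

Derivation:
col 0: top cell = '.' → open
col 1: top cell = '.' → open
col 2: top cell = '.' → open
col 3: top cell = 'X' → FULL
col 4: top cell = '.' → open
col 5: top cell = '.' → open
col 6: top cell = '.' → open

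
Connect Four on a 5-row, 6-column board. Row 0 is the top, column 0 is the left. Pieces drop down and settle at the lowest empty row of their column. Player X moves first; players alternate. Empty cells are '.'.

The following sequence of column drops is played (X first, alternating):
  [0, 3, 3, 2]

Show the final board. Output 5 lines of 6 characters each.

Answer: ......
......
......
...X..
X.OO..

Derivation:
Move 1: X drops in col 0, lands at row 4
Move 2: O drops in col 3, lands at row 4
Move 3: X drops in col 3, lands at row 3
Move 4: O drops in col 2, lands at row 4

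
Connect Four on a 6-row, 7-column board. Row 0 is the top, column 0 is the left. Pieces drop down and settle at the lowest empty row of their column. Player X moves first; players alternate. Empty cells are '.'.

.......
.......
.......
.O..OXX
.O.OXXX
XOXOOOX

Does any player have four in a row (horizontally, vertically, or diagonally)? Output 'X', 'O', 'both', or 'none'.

none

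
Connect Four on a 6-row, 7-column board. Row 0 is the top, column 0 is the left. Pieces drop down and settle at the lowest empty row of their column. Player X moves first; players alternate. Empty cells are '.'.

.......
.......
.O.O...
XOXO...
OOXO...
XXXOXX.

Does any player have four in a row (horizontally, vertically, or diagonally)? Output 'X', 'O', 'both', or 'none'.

O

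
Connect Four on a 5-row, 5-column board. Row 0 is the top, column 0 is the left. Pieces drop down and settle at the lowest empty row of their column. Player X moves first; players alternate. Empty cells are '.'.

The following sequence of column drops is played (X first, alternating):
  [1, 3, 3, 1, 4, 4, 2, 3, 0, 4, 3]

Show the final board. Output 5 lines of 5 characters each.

Move 1: X drops in col 1, lands at row 4
Move 2: O drops in col 3, lands at row 4
Move 3: X drops in col 3, lands at row 3
Move 4: O drops in col 1, lands at row 3
Move 5: X drops in col 4, lands at row 4
Move 6: O drops in col 4, lands at row 3
Move 7: X drops in col 2, lands at row 4
Move 8: O drops in col 3, lands at row 2
Move 9: X drops in col 0, lands at row 4
Move 10: O drops in col 4, lands at row 2
Move 11: X drops in col 3, lands at row 1

Answer: .....
...X.
...OO
.O.XO
XXXOX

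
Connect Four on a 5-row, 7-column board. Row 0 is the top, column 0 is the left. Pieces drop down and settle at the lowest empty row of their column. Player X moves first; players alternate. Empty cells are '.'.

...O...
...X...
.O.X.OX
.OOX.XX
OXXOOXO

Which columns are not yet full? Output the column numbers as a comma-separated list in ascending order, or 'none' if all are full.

Answer: 0,1,2,4,5,6

Derivation:
col 0: top cell = '.' → open
col 1: top cell = '.' → open
col 2: top cell = '.' → open
col 3: top cell = 'O' → FULL
col 4: top cell = '.' → open
col 5: top cell = '.' → open
col 6: top cell = '.' → open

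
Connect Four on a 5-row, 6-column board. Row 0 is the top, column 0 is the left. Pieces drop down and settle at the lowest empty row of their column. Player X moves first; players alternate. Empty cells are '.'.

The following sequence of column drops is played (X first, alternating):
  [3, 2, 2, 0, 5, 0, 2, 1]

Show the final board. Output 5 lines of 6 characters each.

Answer: ......
......
..X...
O.X...
OOOX.X

Derivation:
Move 1: X drops in col 3, lands at row 4
Move 2: O drops in col 2, lands at row 4
Move 3: X drops in col 2, lands at row 3
Move 4: O drops in col 0, lands at row 4
Move 5: X drops in col 5, lands at row 4
Move 6: O drops in col 0, lands at row 3
Move 7: X drops in col 2, lands at row 2
Move 8: O drops in col 1, lands at row 4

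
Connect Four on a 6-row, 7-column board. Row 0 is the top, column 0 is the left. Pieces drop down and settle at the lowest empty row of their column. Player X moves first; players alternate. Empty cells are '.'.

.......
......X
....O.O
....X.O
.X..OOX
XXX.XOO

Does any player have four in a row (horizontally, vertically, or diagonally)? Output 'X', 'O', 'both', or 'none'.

none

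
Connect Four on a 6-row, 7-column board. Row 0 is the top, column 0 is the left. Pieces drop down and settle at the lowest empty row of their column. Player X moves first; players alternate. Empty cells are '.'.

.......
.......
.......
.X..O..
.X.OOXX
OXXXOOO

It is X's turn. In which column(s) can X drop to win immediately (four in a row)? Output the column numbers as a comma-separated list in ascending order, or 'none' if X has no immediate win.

col 0: drop X → no win
col 1: drop X → WIN!
col 2: drop X → no win
col 3: drop X → no win
col 4: drop X → no win
col 5: drop X → no win
col 6: drop X → no win

Answer: 1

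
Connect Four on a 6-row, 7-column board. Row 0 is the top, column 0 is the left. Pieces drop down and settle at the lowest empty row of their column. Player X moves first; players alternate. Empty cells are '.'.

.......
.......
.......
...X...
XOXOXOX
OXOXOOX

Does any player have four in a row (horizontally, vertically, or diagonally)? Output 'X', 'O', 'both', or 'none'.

none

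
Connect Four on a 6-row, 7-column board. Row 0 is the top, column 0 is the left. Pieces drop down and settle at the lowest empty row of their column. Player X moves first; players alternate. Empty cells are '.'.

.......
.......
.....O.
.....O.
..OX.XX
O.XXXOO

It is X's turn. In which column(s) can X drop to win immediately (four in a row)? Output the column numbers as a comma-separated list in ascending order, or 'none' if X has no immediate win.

Answer: 1,4

Derivation:
col 0: drop X → no win
col 1: drop X → WIN!
col 2: drop X → no win
col 3: drop X → no win
col 4: drop X → WIN!
col 5: drop X → no win
col 6: drop X → no win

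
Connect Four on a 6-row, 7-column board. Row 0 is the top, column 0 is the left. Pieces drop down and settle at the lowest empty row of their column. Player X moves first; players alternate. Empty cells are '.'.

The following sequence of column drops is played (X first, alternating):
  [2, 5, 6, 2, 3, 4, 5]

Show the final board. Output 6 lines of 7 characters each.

Move 1: X drops in col 2, lands at row 5
Move 2: O drops in col 5, lands at row 5
Move 3: X drops in col 6, lands at row 5
Move 4: O drops in col 2, lands at row 4
Move 5: X drops in col 3, lands at row 5
Move 6: O drops in col 4, lands at row 5
Move 7: X drops in col 5, lands at row 4

Answer: .......
.......
.......
.......
..O..X.
..XXOOX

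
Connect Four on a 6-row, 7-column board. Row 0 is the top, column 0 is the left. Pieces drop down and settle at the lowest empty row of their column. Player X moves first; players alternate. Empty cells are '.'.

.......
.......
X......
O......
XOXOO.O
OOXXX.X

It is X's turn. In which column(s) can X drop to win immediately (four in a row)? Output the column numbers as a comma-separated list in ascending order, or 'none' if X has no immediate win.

Answer: 1,5

Derivation:
col 0: drop X → no win
col 1: drop X → WIN!
col 2: drop X → no win
col 3: drop X → no win
col 4: drop X → no win
col 5: drop X → WIN!
col 6: drop X → no win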